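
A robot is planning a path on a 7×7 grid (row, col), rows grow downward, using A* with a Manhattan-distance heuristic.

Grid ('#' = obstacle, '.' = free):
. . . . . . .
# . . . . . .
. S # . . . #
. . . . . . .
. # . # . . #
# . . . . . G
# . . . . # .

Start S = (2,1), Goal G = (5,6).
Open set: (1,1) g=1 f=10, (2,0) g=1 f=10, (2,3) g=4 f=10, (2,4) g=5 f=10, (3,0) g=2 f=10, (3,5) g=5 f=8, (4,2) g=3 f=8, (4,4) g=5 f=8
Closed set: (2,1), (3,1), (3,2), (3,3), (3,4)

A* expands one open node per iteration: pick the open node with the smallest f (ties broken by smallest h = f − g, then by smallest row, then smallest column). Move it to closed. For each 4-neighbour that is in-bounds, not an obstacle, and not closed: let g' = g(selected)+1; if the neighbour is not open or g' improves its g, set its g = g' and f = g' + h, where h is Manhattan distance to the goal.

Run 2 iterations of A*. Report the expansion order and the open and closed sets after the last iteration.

step 1: expand (3,5) (f=8, h=3) → closed; open now [(1,1) g=1 f=10, (2,0) g=1 f=10, (2,3) g=4 f=10, (2,4) g=5 f=10, (2,5) g=6 f=10, (3,0) g=2 f=10, (3,6) g=6 f=8, (4,2) g=3 f=8, (4,4) g=5 f=8, (4,5) g=6 f=8]
step 2: expand (3,6) (f=8, h=2) → closed; open now [(1,1) g=1 f=10, (2,0) g=1 f=10, (2,3) g=4 f=10, (2,4) g=5 f=10, (2,5) g=6 f=10, (3,0) g=2 f=10, (4,2) g=3 f=8, (4,4) g=5 f=8, (4,5) g=6 f=8]

order=[(3,5) → (3,6)]; open=[(1,1) g=1 f=10, (2,0) g=1 f=10, (2,3) g=4 f=10, (2,4) g=5 f=10, (2,5) g=6 f=10, (3,0) g=2 f=10, (4,2) g=3 f=8, (4,4) g=5 f=8, (4,5) g=6 f=8]; closed=[(2,1), (3,1), (3,2), (3,3), (3,4), (3,5), (3,6)]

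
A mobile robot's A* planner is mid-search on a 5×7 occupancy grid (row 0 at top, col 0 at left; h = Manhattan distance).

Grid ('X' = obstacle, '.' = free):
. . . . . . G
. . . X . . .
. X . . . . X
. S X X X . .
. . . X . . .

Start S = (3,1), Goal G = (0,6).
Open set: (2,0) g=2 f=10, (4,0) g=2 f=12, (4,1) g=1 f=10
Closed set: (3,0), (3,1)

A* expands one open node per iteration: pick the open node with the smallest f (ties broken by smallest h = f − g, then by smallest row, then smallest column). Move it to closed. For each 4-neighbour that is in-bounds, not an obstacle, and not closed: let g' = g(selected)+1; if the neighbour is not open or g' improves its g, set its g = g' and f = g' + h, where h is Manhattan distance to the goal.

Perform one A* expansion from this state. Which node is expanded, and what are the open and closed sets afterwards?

expanded=(2,0); open=[(1,0) g=3 f=10, (4,0) g=2 f=12, (4,1) g=1 f=10]; closed=[(2,0), (3,0), (3,1)]

step 1: expand (2,0) (f=10, h=8) → closed; open now [(1,0) g=3 f=10, (4,0) g=2 f=12, (4,1) g=1 f=10]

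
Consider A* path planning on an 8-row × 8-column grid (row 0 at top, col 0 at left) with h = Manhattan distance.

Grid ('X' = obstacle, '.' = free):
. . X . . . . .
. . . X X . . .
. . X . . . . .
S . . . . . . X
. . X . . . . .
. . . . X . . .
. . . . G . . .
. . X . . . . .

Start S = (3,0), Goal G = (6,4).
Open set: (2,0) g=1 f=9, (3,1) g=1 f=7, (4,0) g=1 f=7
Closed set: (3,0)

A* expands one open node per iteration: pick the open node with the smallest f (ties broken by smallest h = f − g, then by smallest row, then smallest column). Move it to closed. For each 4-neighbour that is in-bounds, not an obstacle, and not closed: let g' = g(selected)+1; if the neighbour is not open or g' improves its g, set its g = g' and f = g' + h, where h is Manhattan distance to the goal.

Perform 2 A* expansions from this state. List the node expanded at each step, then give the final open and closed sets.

order=[(3,1) → (3,2)]; open=[(2,0) g=1 f=9, (2,1) g=2 f=9, (3,3) g=3 f=7, (4,0) g=1 f=7, (4,1) g=2 f=7]; closed=[(3,0), (3,1), (3,2)]

step 1: expand (3,1) (f=7, h=6) → closed; open now [(2,0) g=1 f=9, (2,1) g=2 f=9, (3,2) g=2 f=7, (4,0) g=1 f=7, (4,1) g=2 f=7]
step 2: expand (3,2) (f=7, h=5) → closed; open now [(2,0) g=1 f=9, (2,1) g=2 f=9, (3,3) g=3 f=7, (4,0) g=1 f=7, (4,1) g=2 f=7]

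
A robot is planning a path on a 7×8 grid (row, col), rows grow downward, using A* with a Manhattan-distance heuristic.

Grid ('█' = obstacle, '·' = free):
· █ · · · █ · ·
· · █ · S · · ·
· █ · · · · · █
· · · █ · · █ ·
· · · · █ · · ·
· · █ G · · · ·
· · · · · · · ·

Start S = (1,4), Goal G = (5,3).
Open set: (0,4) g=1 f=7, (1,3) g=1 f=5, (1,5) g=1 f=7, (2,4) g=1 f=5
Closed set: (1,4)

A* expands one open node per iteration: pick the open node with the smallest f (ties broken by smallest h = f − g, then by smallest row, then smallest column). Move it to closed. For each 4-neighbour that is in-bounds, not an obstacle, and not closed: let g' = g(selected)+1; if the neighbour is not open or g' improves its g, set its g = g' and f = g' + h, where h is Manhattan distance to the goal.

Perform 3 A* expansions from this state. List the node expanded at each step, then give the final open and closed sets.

order=[(1,3) → (2,3) → (2,4)]; open=[(0,3) g=2 f=7, (0,4) g=1 f=7, (1,5) g=1 f=7, (2,2) g=3 f=7, (2,5) g=2 f=7, (3,4) g=2 f=5]; closed=[(1,3), (1,4), (2,3), (2,4)]

step 1: expand (1,3) (f=5, h=4) → closed; open now [(0,3) g=2 f=7, (0,4) g=1 f=7, (1,5) g=1 f=7, (2,3) g=2 f=5, (2,4) g=1 f=5]
step 2: expand (2,3) (f=5, h=3) → closed; open now [(0,3) g=2 f=7, (0,4) g=1 f=7, (1,5) g=1 f=7, (2,2) g=3 f=7, (2,4) g=1 f=5]
step 3: expand (2,4) (f=5, h=4) → closed; open now [(0,3) g=2 f=7, (0,4) g=1 f=7, (1,5) g=1 f=7, (2,2) g=3 f=7, (2,5) g=2 f=7, (3,4) g=2 f=5]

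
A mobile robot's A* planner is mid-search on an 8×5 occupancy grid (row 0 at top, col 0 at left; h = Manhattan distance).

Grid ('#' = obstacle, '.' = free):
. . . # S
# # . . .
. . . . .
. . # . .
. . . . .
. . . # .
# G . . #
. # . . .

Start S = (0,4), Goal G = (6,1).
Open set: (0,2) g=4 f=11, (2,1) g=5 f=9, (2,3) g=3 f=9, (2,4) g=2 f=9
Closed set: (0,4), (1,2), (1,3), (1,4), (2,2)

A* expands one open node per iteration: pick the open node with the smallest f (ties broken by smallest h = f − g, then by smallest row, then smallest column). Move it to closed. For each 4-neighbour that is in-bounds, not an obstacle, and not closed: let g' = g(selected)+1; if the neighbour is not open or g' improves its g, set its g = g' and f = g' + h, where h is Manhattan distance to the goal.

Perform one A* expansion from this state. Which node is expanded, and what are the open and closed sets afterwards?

expanded=(2,1); open=[(0,2) g=4 f=11, (2,0) g=6 f=11, (2,3) g=3 f=9, (2,4) g=2 f=9, (3,1) g=6 f=9]; closed=[(0,4), (1,2), (1,3), (1,4), (2,1), (2,2)]

step 1: expand (2,1) (f=9, h=4) → closed; open now [(0,2) g=4 f=11, (2,0) g=6 f=11, (2,3) g=3 f=9, (2,4) g=2 f=9, (3,1) g=6 f=9]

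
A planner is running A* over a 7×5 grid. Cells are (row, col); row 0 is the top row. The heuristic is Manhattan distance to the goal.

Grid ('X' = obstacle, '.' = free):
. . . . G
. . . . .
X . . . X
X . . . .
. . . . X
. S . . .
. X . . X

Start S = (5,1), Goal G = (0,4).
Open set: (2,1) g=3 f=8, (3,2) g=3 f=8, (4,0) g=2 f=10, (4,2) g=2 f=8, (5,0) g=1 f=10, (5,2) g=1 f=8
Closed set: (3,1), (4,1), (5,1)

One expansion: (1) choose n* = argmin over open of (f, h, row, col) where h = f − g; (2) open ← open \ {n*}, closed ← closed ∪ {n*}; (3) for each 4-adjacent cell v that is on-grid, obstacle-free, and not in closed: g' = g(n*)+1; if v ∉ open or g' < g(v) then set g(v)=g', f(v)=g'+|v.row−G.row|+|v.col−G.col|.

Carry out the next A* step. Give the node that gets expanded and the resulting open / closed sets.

step 1: expand (2,1) (f=8, h=5) → closed; open now [(1,1) g=4 f=8, (2,2) g=4 f=8, (3,2) g=3 f=8, (4,0) g=2 f=10, (4,2) g=2 f=8, (5,0) g=1 f=10, (5,2) g=1 f=8]

expanded=(2,1); open=[(1,1) g=4 f=8, (2,2) g=4 f=8, (3,2) g=3 f=8, (4,0) g=2 f=10, (4,2) g=2 f=8, (5,0) g=1 f=10, (5,2) g=1 f=8]; closed=[(2,1), (3,1), (4,1), (5,1)]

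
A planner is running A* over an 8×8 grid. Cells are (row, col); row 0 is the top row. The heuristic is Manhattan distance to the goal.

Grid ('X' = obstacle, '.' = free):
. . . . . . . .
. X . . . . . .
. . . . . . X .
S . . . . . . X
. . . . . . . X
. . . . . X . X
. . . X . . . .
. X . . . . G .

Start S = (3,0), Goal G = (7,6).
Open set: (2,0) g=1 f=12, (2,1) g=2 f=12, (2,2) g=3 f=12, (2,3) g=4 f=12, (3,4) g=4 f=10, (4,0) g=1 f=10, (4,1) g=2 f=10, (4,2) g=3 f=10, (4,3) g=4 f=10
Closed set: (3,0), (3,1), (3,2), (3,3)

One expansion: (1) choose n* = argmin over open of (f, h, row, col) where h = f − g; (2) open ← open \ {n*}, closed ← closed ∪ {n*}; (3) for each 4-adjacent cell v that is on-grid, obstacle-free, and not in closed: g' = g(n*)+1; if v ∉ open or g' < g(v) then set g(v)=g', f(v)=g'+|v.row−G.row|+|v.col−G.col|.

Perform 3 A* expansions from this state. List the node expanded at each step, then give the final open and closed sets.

order=[(3,4) → (3,5) → (3,6)]; open=[(2,0) g=1 f=12, (2,1) g=2 f=12, (2,2) g=3 f=12, (2,3) g=4 f=12, (2,4) g=5 f=12, (2,5) g=6 f=12, (4,0) g=1 f=10, (4,1) g=2 f=10, (4,2) g=3 f=10, (4,3) g=4 f=10, (4,4) g=5 f=10, (4,5) g=6 f=10, (4,6) g=7 f=10]; closed=[(3,0), (3,1), (3,2), (3,3), (3,4), (3,5), (3,6)]

step 1: expand (3,4) (f=10, h=6) → closed; open now [(2,0) g=1 f=12, (2,1) g=2 f=12, (2,2) g=3 f=12, (2,3) g=4 f=12, (2,4) g=5 f=12, (3,5) g=5 f=10, (4,0) g=1 f=10, (4,1) g=2 f=10, (4,2) g=3 f=10, (4,3) g=4 f=10, (4,4) g=5 f=10]
step 2: expand (3,5) (f=10, h=5) → closed; open now [(2,0) g=1 f=12, (2,1) g=2 f=12, (2,2) g=3 f=12, (2,3) g=4 f=12, (2,4) g=5 f=12, (2,5) g=6 f=12, (3,6) g=6 f=10, (4,0) g=1 f=10, (4,1) g=2 f=10, (4,2) g=3 f=10, (4,3) g=4 f=10, (4,4) g=5 f=10, (4,5) g=6 f=10]
step 3: expand (3,6) (f=10, h=4) → closed; open now [(2,0) g=1 f=12, (2,1) g=2 f=12, (2,2) g=3 f=12, (2,3) g=4 f=12, (2,4) g=5 f=12, (2,5) g=6 f=12, (4,0) g=1 f=10, (4,1) g=2 f=10, (4,2) g=3 f=10, (4,3) g=4 f=10, (4,4) g=5 f=10, (4,5) g=6 f=10, (4,6) g=7 f=10]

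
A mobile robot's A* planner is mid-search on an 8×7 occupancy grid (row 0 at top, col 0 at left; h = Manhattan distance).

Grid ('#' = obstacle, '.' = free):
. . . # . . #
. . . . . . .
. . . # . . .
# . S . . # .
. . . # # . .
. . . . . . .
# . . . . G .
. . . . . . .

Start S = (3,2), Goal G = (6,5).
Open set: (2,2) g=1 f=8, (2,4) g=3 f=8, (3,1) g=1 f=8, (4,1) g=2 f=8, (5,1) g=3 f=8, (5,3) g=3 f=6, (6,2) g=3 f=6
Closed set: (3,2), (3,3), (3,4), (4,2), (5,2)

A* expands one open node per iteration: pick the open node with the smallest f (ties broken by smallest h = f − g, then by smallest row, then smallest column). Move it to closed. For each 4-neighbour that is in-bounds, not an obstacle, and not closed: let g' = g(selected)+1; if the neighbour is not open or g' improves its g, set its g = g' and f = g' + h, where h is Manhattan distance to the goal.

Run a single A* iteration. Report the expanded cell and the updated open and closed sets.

step 1: expand (5,3) (f=6, h=3) → closed; open now [(2,2) g=1 f=8, (2,4) g=3 f=8, (3,1) g=1 f=8, (4,1) g=2 f=8, (5,1) g=3 f=8, (5,4) g=4 f=6, (6,2) g=3 f=6, (6,3) g=4 f=6]

expanded=(5,3); open=[(2,2) g=1 f=8, (2,4) g=3 f=8, (3,1) g=1 f=8, (4,1) g=2 f=8, (5,1) g=3 f=8, (5,4) g=4 f=6, (6,2) g=3 f=6, (6,3) g=4 f=6]; closed=[(3,2), (3,3), (3,4), (4,2), (5,2), (5,3)]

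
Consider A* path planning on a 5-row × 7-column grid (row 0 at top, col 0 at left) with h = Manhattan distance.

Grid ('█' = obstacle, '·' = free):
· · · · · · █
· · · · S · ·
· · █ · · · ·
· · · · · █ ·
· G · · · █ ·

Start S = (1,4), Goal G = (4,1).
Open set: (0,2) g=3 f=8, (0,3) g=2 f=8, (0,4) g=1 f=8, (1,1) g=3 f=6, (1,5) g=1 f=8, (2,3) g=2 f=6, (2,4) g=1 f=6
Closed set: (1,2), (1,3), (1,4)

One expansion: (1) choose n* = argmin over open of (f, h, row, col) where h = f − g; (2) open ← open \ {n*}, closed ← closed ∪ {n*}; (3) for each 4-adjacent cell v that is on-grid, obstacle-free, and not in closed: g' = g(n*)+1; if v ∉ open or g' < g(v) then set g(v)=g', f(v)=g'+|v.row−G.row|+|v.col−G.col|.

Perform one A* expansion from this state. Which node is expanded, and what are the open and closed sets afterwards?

step 1: expand (1,1) (f=6, h=3) → closed; open now [(0,1) g=4 f=8, (0,2) g=3 f=8, (0,3) g=2 f=8, (0,4) g=1 f=8, (1,0) g=4 f=8, (1,5) g=1 f=8, (2,1) g=4 f=6, (2,3) g=2 f=6, (2,4) g=1 f=6]

expanded=(1,1); open=[(0,1) g=4 f=8, (0,2) g=3 f=8, (0,3) g=2 f=8, (0,4) g=1 f=8, (1,0) g=4 f=8, (1,5) g=1 f=8, (2,1) g=4 f=6, (2,3) g=2 f=6, (2,4) g=1 f=6]; closed=[(1,1), (1,2), (1,3), (1,4)]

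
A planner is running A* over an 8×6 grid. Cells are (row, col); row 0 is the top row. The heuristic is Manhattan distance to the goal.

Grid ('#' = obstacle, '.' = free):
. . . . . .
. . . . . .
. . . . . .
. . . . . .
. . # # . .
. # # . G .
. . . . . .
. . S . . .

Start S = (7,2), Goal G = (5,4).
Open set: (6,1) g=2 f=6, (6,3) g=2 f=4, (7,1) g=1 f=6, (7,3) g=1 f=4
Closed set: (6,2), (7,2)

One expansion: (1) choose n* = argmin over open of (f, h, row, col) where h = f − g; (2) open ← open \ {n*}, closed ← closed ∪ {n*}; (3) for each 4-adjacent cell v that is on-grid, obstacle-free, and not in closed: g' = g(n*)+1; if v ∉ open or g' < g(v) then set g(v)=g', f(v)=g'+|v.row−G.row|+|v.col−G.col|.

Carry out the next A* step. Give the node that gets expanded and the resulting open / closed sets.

expanded=(6,3); open=[(5,3) g=3 f=4, (6,1) g=2 f=6, (6,4) g=3 f=4, (7,1) g=1 f=6, (7,3) g=1 f=4]; closed=[(6,2), (6,3), (7,2)]

step 1: expand (6,3) (f=4, h=2) → closed; open now [(5,3) g=3 f=4, (6,1) g=2 f=6, (6,4) g=3 f=4, (7,1) g=1 f=6, (7,3) g=1 f=4]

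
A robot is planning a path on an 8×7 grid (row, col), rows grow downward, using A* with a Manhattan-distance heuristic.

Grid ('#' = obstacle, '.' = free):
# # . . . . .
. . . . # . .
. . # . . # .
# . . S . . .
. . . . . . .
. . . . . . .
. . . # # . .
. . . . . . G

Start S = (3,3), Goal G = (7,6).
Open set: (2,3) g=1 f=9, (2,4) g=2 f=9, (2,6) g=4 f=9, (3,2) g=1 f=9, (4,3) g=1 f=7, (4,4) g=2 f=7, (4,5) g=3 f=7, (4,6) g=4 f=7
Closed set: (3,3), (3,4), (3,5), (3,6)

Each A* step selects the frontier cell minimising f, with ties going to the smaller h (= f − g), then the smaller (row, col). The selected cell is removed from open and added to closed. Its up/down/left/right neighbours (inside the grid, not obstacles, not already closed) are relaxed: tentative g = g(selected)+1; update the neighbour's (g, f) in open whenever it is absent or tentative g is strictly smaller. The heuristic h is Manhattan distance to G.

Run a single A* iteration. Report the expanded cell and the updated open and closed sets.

expanded=(4,6); open=[(2,3) g=1 f=9, (2,4) g=2 f=9, (2,6) g=4 f=9, (3,2) g=1 f=9, (4,3) g=1 f=7, (4,4) g=2 f=7, (4,5) g=3 f=7, (5,6) g=5 f=7]; closed=[(3,3), (3,4), (3,5), (3,6), (4,6)]

step 1: expand (4,6) (f=7, h=3) → closed; open now [(2,3) g=1 f=9, (2,4) g=2 f=9, (2,6) g=4 f=9, (3,2) g=1 f=9, (4,3) g=1 f=7, (4,4) g=2 f=7, (4,5) g=3 f=7, (5,6) g=5 f=7]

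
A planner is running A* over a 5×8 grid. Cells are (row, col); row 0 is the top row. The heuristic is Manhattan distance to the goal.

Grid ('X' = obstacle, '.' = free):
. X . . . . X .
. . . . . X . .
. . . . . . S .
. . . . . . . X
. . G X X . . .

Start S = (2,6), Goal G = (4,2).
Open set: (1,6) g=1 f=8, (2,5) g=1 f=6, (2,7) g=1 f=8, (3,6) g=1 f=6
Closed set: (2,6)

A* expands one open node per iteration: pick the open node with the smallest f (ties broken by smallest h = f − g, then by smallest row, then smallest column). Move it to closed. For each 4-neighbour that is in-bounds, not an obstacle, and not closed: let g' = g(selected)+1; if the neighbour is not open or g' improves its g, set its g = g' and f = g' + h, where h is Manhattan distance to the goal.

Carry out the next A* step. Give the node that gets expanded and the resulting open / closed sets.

step 1: expand (2,5) (f=6, h=5) → closed; open now [(1,6) g=1 f=8, (2,4) g=2 f=6, (2,7) g=1 f=8, (3,5) g=2 f=6, (3,6) g=1 f=6]

expanded=(2,5); open=[(1,6) g=1 f=8, (2,4) g=2 f=6, (2,7) g=1 f=8, (3,5) g=2 f=6, (3,6) g=1 f=6]; closed=[(2,5), (2,6)]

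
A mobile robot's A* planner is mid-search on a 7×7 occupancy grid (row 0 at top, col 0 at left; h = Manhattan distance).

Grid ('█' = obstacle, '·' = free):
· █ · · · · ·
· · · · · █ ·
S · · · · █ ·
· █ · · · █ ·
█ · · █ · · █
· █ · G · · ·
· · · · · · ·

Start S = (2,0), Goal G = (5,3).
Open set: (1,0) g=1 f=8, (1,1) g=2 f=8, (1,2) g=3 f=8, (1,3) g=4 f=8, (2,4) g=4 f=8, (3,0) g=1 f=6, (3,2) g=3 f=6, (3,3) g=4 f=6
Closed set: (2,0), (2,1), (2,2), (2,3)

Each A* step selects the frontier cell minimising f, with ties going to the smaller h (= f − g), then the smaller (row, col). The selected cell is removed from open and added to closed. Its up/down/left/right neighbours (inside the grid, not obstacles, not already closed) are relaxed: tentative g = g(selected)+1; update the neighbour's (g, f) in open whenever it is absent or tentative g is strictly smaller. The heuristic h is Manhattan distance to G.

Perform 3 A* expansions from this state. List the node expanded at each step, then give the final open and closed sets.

step 1: expand (3,3) (f=6, h=2) → closed; open now [(1,0) g=1 f=8, (1,1) g=2 f=8, (1,2) g=3 f=8, (1,3) g=4 f=8, (2,4) g=4 f=8, (3,0) g=1 f=6, (3,2) g=3 f=6, (3,4) g=5 f=8]
step 2: expand (3,2) (f=6, h=3) → closed; open now [(1,0) g=1 f=8, (1,1) g=2 f=8, (1,2) g=3 f=8, (1,3) g=4 f=8, (2,4) g=4 f=8, (3,0) g=1 f=6, (3,4) g=5 f=8, (4,2) g=4 f=6]
step 3: expand (4,2) (f=6, h=2) → closed; open now [(1,0) g=1 f=8, (1,1) g=2 f=8, (1,2) g=3 f=8, (1,3) g=4 f=8, (2,4) g=4 f=8, (3,0) g=1 f=6, (3,4) g=5 f=8, (4,1) g=5 f=8, (5,2) g=5 f=6]

order=[(3,3) → (3,2) → (4,2)]; open=[(1,0) g=1 f=8, (1,1) g=2 f=8, (1,2) g=3 f=8, (1,3) g=4 f=8, (2,4) g=4 f=8, (3,0) g=1 f=6, (3,4) g=5 f=8, (4,1) g=5 f=8, (5,2) g=5 f=6]; closed=[(2,0), (2,1), (2,2), (2,3), (3,2), (3,3), (4,2)]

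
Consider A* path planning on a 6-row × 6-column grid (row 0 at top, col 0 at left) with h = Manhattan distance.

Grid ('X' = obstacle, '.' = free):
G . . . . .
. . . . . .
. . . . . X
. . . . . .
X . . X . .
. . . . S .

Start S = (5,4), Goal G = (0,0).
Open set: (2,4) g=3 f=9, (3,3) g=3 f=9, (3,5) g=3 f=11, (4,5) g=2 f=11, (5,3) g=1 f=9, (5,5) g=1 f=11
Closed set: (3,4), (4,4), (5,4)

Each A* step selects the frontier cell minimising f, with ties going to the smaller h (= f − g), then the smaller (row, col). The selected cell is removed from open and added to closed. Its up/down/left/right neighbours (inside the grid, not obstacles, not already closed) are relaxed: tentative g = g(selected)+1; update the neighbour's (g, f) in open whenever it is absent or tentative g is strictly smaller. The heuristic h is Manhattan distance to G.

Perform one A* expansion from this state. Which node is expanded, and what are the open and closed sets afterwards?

step 1: expand (2,4) (f=9, h=6) → closed; open now [(1,4) g=4 f=9, (2,3) g=4 f=9, (3,3) g=3 f=9, (3,5) g=3 f=11, (4,5) g=2 f=11, (5,3) g=1 f=9, (5,5) g=1 f=11]

expanded=(2,4); open=[(1,4) g=4 f=9, (2,3) g=4 f=9, (3,3) g=3 f=9, (3,5) g=3 f=11, (4,5) g=2 f=11, (5,3) g=1 f=9, (5,5) g=1 f=11]; closed=[(2,4), (3,4), (4,4), (5,4)]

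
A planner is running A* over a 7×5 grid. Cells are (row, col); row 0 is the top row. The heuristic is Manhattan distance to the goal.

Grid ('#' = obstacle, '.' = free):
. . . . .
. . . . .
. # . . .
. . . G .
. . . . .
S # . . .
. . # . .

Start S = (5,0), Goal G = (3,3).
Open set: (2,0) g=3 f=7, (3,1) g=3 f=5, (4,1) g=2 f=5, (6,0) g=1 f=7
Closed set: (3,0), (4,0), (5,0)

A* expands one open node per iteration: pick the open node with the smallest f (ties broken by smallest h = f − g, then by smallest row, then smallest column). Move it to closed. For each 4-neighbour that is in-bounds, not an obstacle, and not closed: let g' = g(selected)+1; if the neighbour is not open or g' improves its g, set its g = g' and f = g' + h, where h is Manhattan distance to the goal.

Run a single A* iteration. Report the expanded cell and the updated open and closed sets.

step 1: expand (3,1) (f=5, h=2) → closed; open now [(2,0) g=3 f=7, (3,2) g=4 f=5, (4,1) g=2 f=5, (6,0) g=1 f=7]

expanded=(3,1); open=[(2,0) g=3 f=7, (3,2) g=4 f=5, (4,1) g=2 f=5, (6,0) g=1 f=7]; closed=[(3,0), (3,1), (4,0), (5,0)]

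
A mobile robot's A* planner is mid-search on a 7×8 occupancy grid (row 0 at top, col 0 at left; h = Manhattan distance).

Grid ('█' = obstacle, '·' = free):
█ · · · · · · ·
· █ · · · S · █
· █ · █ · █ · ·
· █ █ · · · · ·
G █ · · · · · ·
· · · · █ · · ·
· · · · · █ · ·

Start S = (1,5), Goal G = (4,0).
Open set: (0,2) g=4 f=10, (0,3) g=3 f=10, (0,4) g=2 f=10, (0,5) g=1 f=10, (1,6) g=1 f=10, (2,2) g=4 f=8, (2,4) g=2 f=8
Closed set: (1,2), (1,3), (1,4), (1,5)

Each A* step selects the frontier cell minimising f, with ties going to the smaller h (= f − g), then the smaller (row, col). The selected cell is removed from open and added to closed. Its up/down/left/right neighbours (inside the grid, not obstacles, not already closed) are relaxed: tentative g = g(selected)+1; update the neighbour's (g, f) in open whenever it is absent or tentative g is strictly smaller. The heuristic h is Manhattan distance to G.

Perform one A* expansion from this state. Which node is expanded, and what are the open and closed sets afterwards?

expanded=(2,2); open=[(0,2) g=4 f=10, (0,3) g=3 f=10, (0,4) g=2 f=10, (0,5) g=1 f=10, (1,6) g=1 f=10, (2,4) g=2 f=8]; closed=[(1,2), (1,3), (1,4), (1,5), (2,2)]

step 1: expand (2,2) (f=8, h=4) → closed; open now [(0,2) g=4 f=10, (0,3) g=3 f=10, (0,4) g=2 f=10, (0,5) g=1 f=10, (1,6) g=1 f=10, (2,4) g=2 f=8]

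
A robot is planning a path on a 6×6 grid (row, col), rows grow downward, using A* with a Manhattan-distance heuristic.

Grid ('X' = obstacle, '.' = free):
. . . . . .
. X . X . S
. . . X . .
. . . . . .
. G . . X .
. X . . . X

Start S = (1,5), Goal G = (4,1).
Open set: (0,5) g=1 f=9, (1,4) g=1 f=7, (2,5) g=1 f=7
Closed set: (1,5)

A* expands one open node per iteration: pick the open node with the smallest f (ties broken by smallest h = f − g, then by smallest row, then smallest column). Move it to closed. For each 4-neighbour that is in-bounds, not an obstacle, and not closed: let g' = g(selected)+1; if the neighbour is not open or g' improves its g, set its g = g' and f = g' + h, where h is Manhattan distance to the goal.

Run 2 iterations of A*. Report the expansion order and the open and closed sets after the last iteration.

order=[(1,4) → (2,4)]; open=[(0,4) g=2 f=9, (0,5) g=1 f=9, (2,5) g=1 f=7, (3,4) g=3 f=7]; closed=[(1,4), (1,5), (2,4)]

step 1: expand (1,4) (f=7, h=6) → closed; open now [(0,4) g=2 f=9, (0,5) g=1 f=9, (2,4) g=2 f=7, (2,5) g=1 f=7]
step 2: expand (2,4) (f=7, h=5) → closed; open now [(0,4) g=2 f=9, (0,5) g=1 f=9, (2,5) g=1 f=7, (3,4) g=3 f=7]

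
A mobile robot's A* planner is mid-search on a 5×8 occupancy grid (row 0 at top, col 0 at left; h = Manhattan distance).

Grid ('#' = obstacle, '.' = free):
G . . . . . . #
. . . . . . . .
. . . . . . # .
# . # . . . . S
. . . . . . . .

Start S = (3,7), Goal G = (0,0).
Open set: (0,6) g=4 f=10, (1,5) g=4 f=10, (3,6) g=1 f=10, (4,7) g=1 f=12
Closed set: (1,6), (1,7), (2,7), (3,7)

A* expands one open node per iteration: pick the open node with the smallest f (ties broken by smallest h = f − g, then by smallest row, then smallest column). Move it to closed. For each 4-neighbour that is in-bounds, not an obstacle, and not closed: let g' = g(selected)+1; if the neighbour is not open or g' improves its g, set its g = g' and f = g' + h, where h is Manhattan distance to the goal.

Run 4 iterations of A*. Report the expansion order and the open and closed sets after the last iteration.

order=[(0,6) → (0,5) → (0,4) → (0,3)]; open=[(0,2) g=8 f=10, (1,3) g=8 f=12, (1,4) g=7 f=12, (1,5) g=4 f=10, (3,6) g=1 f=10, (4,7) g=1 f=12]; closed=[(0,3), (0,4), (0,5), (0,6), (1,6), (1,7), (2,7), (3,7)]

step 1: expand (0,6) (f=10, h=6) → closed; open now [(0,5) g=5 f=10, (1,5) g=4 f=10, (3,6) g=1 f=10, (4,7) g=1 f=12]
step 2: expand (0,5) (f=10, h=5) → closed; open now [(0,4) g=6 f=10, (1,5) g=4 f=10, (3,6) g=1 f=10, (4,7) g=1 f=12]
step 3: expand (0,4) (f=10, h=4) → closed; open now [(0,3) g=7 f=10, (1,4) g=7 f=12, (1,5) g=4 f=10, (3,6) g=1 f=10, (4,7) g=1 f=12]
step 4: expand (0,3) (f=10, h=3) → closed; open now [(0,2) g=8 f=10, (1,3) g=8 f=12, (1,4) g=7 f=12, (1,5) g=4 f=10, (3,6) g=1 f=10, (4,7) g=1 f=12]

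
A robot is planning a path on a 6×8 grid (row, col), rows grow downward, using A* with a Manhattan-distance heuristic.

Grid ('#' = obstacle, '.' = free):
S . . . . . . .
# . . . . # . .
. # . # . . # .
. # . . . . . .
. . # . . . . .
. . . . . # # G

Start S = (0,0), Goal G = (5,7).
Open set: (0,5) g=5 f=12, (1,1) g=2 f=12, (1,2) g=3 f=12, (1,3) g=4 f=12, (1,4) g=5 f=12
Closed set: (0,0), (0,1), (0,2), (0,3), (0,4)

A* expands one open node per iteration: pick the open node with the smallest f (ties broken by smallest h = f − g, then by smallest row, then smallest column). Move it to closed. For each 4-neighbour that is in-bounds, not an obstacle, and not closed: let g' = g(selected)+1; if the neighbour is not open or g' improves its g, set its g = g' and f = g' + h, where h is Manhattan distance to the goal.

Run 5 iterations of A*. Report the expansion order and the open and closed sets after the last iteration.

step 1: expand (0,5) (f=12, h=7) → closed; open now [(0,6) g=6 f=12, (1,1) g=2 f=12, (1,2) g=3 f=12, (1,3) g=4 f=12, (1,4) g=5 f=12]
step 2: expand (0,6) (f=12, h=6) → closed; open now [(0,7) g=7 f=12, (1,1) g=2 f=12, (1,2) g=3 f=12, (1,3) g=4 f=12, (1,4) g=5 f=12, (1,6) g=7 f=12]
step 3: expand (0,7) (f=12, h=5) → closed; open now [(1,1) g=2 f=12, (1,2) g=3 f=12, (1,3) g=4 f=12, (1,4) g=5 f=12, (1,6) g=7 f=12, (1,7) g=8 f=12]
step 4: expand (1,7) (f=12, h=4) → closed; open now [(1,1) g=2 f=12, (1,2) g=3 f=12, (1,3) g=4 f=12, (1,4) g=5 f=12, (1,6) g=7 f=12, (2,7) g=9 f=12]
step 5: expand (2,7) (f=12, h=3) → closed; open now [(1,1) g=2 f=12, (1,2) g=3 f=12, (1,3) g=4 f=12, (1,4) g=5 f=12, (1,6) g=7 f=12, (3,7) g=10 f=12]

order=[(0,5) → (0,6) → (0,7) → (1,7) → (2,7)]; open=[(1,1) g=2 f=12, (1,2) g=3 f=12, (1,3) g=4 f=12, (1,4) g=5 f=12, (1,6) g=7 f=12, (3,7) g=10 f=12]; closed=[(0,0), (0,1), (0,2), (0,3), (0,4), (0,5), (0,6), (0,7), (1,7), (2,7)]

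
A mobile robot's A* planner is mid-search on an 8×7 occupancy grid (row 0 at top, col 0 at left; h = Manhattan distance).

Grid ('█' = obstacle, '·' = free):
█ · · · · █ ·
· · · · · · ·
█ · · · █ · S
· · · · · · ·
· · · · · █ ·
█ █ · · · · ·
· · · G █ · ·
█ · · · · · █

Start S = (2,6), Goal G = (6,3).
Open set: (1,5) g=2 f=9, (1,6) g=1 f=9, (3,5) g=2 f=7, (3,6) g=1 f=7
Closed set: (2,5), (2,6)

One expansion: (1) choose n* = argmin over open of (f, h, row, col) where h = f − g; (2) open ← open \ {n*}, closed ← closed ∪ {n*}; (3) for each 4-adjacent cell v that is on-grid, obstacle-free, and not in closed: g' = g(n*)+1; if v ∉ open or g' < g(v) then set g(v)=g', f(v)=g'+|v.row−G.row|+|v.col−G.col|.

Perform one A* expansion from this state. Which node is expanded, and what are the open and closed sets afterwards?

expanded=(3,5); open=[(1,5) g=2 f=9, (1,6) g=1 f=9, (3,4) g=3 f=7, (3,6) g=1 f=7]; closed=[(2,5), (2,6), (3,5)]

step 1: expand (3,5) (f=7, h=5) → closed; open now [(1,5) g=2 f=9, (1,6) g=1 f=9, (3,4) g=3 f=7, (3,6) g=1 f=7]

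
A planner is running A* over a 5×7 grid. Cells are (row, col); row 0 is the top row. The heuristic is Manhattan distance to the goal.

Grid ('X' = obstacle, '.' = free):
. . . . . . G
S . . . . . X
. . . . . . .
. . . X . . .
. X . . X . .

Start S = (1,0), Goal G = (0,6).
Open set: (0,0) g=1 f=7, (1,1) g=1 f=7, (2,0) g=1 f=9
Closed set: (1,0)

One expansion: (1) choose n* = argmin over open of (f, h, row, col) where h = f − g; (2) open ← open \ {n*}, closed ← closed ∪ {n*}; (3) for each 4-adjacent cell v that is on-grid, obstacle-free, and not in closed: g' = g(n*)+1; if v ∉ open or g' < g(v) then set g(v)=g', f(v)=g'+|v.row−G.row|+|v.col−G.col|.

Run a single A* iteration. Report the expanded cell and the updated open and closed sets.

expanded=(0,0); open=[(0,1) g=2 f=7, (1,1) g=1 f=7, (2,0) g=1 f=9]; closed=[(0,0), (1,0)]

step 1: expand (0,0) (f=7, h=6) → closed; open now [(0,1) g=2 f=7, (1,1) g=1 f=7, (2,0) g=1 f=9]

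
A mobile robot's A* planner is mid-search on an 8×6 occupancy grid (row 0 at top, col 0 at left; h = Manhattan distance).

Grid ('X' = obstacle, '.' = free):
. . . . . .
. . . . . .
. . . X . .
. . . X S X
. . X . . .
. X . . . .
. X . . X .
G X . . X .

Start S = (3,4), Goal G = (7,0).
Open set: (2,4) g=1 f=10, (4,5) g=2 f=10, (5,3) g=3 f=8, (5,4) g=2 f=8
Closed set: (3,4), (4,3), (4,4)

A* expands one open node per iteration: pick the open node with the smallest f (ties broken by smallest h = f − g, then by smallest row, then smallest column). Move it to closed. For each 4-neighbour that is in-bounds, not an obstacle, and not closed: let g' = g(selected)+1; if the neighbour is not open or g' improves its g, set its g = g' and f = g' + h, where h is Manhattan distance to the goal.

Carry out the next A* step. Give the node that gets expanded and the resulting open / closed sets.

step 1: expand (5,3) (f=8, h=5) → closed; open now [(2,4) g=1 f=10, (4,5) g=2 f=10, (5,2) g=4 f=8, (5,4) g=2 f=8, (6,3) g=4 f=8]

expanded=(5,3); open=[(2,4) g=1 f=10, (4,5) g=2 f=10, (5,2) g=4 f=8, (5,4) g=2 f=8, (6,3) g=4 f=8]; closed=[(3,4), (4,3), (4,4), (5,3)]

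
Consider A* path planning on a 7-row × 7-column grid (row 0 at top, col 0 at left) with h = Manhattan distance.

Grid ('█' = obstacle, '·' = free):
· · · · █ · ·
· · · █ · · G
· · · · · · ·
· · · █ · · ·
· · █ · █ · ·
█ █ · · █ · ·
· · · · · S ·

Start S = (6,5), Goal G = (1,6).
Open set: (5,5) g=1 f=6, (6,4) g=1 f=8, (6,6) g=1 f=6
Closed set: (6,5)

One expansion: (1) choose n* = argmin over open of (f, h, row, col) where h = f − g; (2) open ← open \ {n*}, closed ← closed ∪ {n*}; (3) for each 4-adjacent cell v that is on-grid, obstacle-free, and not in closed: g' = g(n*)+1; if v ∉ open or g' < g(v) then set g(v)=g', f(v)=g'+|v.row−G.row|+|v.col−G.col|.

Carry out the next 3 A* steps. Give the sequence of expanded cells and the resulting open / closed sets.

order=[(5,5) → (4,5) → (3,5)]; open=[(2,5) g=4 f=6, (3,4) g=4 f=8, (3,6) g=4 f=6, (4,6) g=3 f=6, (5,6) g=2 f=6, (6,4) g=1 f=8, (6,6) g=1 f=6]; closed=[(3,5), (4,5), (5,5), (6,5)]

step 1: expand (5,5) (f=6, h=5) → closed; open now [(4,5) g=2 f=6, (5,6) g=2 f=6, (6,4) g=1 f=8, (6,6) g=1 f=6]
step 2: expand (4,5) (f=6, h=4) → closed; open now [(3,5) g=3 f=6, (4,6) g=3 f=6, (5,6) g=2 f=6, (6,4) g=1 f=8, (6,6) g=1 f=6]
step 3: expand (3,5) (f=6, h=3) → closed; open now [(2,5) g=4 f=6, (3,4) g=4 f=8, (3,6) g=4 f=6, (4,6) g=3 f=6, (5,6) g=2 f=6, (6,4) g=1 f=8, (6,6) g=1 f=6]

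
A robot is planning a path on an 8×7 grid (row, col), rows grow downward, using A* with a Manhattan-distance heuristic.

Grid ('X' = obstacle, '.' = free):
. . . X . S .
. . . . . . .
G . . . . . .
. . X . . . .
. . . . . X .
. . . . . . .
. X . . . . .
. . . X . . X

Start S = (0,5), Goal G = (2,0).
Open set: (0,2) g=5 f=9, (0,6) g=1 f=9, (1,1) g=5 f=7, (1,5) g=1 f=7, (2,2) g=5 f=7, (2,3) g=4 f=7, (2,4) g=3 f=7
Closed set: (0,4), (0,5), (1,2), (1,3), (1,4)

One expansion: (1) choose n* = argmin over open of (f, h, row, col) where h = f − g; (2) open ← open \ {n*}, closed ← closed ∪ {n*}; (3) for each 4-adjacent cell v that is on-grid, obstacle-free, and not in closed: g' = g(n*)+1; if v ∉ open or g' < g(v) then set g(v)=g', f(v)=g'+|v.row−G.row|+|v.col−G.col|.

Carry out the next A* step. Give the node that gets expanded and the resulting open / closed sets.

expanded=(1,1); open=[(0,1) g=6 f=9, (0,2) g=5 f=9, (0,6) g=1 f=9, (1,0) g=6 f=7, (1,5) g=1 f=7, (2,1) g=6 f=7, (2,2) g=5 f=7, (2,3) g=4 f=7, (2,4) g=3 f=7]; closed=[(0,4), (0,5), (1,1), (1,2), (1,3), (1,4)]

step 1: expand (1,1) (f=7, h=2) → closed; open now [(0,1) g=6 f=9, (0,2) g=5 f=9, (0,6) g=1 f=9, (1,0) g=6 f=7, (1,5) g=1 f=7, (2,1) g=6 f=7, (2,2) g=5 f=7, (2,3) g=4 f=7, (2,4) g=3 f=7]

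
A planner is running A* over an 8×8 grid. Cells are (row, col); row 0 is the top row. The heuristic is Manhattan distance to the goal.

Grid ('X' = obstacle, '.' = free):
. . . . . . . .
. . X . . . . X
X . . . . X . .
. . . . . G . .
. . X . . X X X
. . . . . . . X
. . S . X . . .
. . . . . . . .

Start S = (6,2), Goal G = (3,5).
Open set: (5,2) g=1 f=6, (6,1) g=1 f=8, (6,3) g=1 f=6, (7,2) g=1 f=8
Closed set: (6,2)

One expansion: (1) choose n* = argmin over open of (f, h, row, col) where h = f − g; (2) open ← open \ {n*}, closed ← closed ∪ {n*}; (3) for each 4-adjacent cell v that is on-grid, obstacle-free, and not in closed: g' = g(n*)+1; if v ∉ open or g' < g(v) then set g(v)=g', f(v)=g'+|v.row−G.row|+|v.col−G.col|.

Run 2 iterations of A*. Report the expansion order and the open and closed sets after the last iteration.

order=[(5,2) → (5,3)]; open=[(4,3) g=3 f=6, (5,1) g=2 f=8, (5,4) g=3 f=6, (6,1) g=1 f=8, (6,3) g=1 f=6, (7,2) g=1 f=8]; closed=[(5,2), (5,3), (6,2)]

step 1: expand (5,2) (f=6, h=5) → closed; open now [(5,1) g=2 f=8, (5,3) g=2 f=6, (6,1) g=1 f=8, (6,3) g=1 f=6, (7,2) g=1 f=8]
step 2: expand (5,3) (f=6, h=4) → closed; open now [(4,3) g=3 f=6, (5,1) g=2 f=8, (5,4) g=3 f=6, (6,1) g=1 f=8, (6,3) g=1 f=6, (7,2) g=1 f=8]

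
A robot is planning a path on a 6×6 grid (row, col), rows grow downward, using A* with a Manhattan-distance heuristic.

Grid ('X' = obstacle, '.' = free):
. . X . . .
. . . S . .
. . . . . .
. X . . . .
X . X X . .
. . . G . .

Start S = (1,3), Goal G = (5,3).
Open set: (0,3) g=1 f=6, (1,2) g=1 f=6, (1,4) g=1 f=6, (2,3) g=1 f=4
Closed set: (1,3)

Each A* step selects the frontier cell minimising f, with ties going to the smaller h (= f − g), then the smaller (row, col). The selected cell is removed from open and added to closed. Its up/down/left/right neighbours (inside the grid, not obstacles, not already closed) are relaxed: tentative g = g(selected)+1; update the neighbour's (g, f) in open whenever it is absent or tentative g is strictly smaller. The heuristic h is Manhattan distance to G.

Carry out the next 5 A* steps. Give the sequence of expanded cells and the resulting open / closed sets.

step 1: expand (2,3) (f=4, h=3) → closed; open now [(0,3) g=1 f=6, (1,2) g=1 f=6, (1,4) g=1 f=6, (2,2) g=2 f=6, (2,4) g=2 f=6, (3,3) g=2 f=4]
step 2: expand (3,3) (f=4, h=2) → closed; open now [(0,3) g=1 f=6, (1,2) g=1 f=6, (1,4) g=1 f=6, (2,2) g=2 f=6, (2,4) g=2 f=6, (3,2) g=3 f=6, (3,4) g=3 f=6]
step 3: expand (3,2) (f=6, h=3) → closed; open now [(0,3) g=1 f=6, (1,2) g=1 f=6, (1,4) g=1 f=6, (2,2) g=2 f=6, (2,4) g=2 f=6, (3,4) g=3 f=6]
step 4: expand (3,4) (f=6, h=3) → closed; open now [(0,3) g=1 f=6, (1,2) g=1 f=6, (1,4) g=1 f=6, (2,2) g=2 f=6, (2,4) g=2 f=6, (3,5) g=4 f=8, (4,4) g=4 f=6]
step 5: expand (4,4) (f=6, h=2) → closed; open now [(0,3) g=1 f=6, (1,2) g=1 f=6, (1,4) g=1 f=6, (2,2) g=2 f=6, (2,4) g=2 f=6, (3,5) g=4 f=8, (4,5) g=5 f=8, (5,4) g=5 f=6]

order=[(2,3) → (3,3) → (3,2) → (3,4) → (4,4)]; open=[(0,3) g=1 f=6, (1,2) g=1 f=6, (1,4) g=1 f=6, (2,2) g=2 f=6, (2,4) g=2 f=6, (3,5) g=4 f=8, (4,5) g=5 f=8, (5,4) g=5 f=6]; closed=[(1,3), (2,3), (3,2), (3,3), (3,4), (4,4)]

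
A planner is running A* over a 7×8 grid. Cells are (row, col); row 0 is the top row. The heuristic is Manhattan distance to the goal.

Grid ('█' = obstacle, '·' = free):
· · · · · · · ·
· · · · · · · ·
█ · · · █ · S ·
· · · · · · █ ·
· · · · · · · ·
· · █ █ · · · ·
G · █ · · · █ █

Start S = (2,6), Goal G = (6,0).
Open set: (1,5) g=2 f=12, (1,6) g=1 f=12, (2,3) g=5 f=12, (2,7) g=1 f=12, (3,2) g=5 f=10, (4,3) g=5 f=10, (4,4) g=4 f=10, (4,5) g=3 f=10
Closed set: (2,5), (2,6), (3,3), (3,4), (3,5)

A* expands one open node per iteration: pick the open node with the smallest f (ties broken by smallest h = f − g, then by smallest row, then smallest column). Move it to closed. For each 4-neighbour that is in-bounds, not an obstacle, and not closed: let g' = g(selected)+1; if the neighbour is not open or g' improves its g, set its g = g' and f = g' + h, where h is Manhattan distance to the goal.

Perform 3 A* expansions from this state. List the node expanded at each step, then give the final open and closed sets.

step 1: expand (3,2) (f=10, h=5) → closed; open now [(1,5) g=2 f=12, (1,6) g=1 f=12, (2,2) g=6 f=12, (2,3) g=5 f=12, (2,7) g=1 f=12, (3,1) g=6 f=10, (4,2) g=6 f=10, (4,3) g=5 f=10, (4,4) g=4 f=10, (4,5) g=3 f=10]
step 2: expand (3,1) (f=10, h=4) → closed; open now [(1,5) g=2 f=12, (1,6) g=1 f=12, (2,1) g=7 f=12, (2,2) g=6 f=12, (2,3) g=5 f=12, (2,7) g=1 f=12, (3,0) g=7 f=10, (4,1) g=7 f=10, (4,2) g=6 f=10, (4,3) g=5 f=10, (4,4) g=4 f=10, (4,5) g=3 f=10]
step 3: expand (3,0) (f=10, h=3) → closed; open now [(1,5) g=2 f=12, (1,6) g=1 f=12, (2,1) g=7 f=12, (2,2) g=6 f=12, (2,3) g=5 f=12, (2,7) g=1 f=12, (4,0) g=8 f=10, (4,1) g=7 f=10, (4,2) g=6 f=10, (4,3) g=5 f=10, (4,4) g=4 f=10, (4,5) g=3 f=10]

order=[(3,2) → (3,1) → (3,0)]; open=[(1,5) g=2 f=12, (1,6) g=1 f=12, (2,1) g=7 f=12, (2,2) g=6 f=12, (2,3) g=5 f=12, (2,7) g=1 f=12, (4,0) g=8 f=10, (4,1) g=7 f=10, (4,2) g=6 f=10, (4,3) g=5 f=10, (4,4) g=4 f=10, (4,5) g=3 f=10]; closed=[(2,5), (2,6), (3,0), (3,1), (3,2), (3,3), (3,4), (3,5)]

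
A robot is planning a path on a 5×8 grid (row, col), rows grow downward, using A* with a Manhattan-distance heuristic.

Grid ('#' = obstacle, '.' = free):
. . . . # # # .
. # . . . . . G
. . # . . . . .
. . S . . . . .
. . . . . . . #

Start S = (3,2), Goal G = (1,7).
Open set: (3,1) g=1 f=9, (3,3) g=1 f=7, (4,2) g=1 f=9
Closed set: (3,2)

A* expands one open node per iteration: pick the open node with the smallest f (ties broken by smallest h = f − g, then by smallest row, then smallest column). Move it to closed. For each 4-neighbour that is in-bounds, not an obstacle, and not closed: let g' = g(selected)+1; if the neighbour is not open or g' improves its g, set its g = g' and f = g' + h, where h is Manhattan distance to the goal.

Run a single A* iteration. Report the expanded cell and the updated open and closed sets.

expanded=(3,3); open=[(2,3) g=2 f=7, (3,1) g=1 f=9, (3,4) g=2 f=7, (4,2) g=1 f=9, (4,3) g=2 f=9]; closed=[(3,2), (3,3)]

step 1: expand (3,3) (f=7, h=6) → closed; open now [(2,3) g=2 f=7, (3,1) g=1 f=9, (3,4) g=2 f=7, (4,2) g=1 f=9, (4,3) g=2 f=9]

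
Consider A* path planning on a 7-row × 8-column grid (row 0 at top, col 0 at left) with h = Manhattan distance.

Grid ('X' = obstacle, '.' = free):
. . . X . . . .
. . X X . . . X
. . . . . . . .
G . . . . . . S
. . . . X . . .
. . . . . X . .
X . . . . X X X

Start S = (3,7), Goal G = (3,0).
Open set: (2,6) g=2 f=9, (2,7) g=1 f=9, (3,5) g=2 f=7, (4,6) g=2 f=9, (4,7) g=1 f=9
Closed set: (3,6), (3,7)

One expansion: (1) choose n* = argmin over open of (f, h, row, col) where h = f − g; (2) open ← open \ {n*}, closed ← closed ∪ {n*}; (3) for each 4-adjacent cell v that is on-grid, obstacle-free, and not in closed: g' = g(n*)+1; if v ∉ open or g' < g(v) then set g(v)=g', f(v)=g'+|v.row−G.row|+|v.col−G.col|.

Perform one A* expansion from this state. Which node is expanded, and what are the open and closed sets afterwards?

expanded=(3,5); open=[(2,5) g=3 f=9, (2,6) g=2 f=9, (2,7) g=1 f=9, (3,4) g=3 f=7, (4,5) g=3 f=9, (4,6) g=2 f=9, (4,7) g=1 f=9]; closed=[(3,5), (3,6), (3,7)]

step 1: expand (3,5) (f=7, h=5) → closed; open now [(2,5) g=3 f=9, (2,6) g=2 f=9, (2,7) g=1 f=9, (3,4) g=3 f=7, (4,5) g=3 f=9, (4,6) g=2 f=9, (4,7) g=1 f=9]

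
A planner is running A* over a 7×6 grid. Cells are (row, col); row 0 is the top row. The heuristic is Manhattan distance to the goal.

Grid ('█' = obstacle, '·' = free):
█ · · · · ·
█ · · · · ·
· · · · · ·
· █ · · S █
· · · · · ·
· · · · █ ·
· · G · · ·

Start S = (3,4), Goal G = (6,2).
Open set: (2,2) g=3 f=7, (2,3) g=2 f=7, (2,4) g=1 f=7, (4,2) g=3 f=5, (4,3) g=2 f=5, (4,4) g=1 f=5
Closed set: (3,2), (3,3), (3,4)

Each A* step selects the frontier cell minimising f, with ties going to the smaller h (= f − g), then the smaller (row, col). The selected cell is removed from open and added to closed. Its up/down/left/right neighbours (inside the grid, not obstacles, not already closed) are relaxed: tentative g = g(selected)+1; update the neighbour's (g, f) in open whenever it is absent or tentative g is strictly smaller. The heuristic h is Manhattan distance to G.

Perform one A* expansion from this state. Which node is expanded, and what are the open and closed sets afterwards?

expanded=(4,2); open=[(2,2) g=3 f=7, (2,3) g=2 f=7, (2,4) g=1 f=7, (4,1) g=4 f=7, (4,3) g=2 f=5, (4,4) g=1 f=5, (5,2) g=4 f=5]; closed=[(3,2), (3,3), (3,4), (4,2)]

step 1: expand (4,2) (f=5, h=2) → closed; open now [(2,2) g=3 f=7, (2,3) g=2 f=7, (2,4) g=1 f=7, (4,1) g=4 f=7, (4,3) g=2 f=5, (4,4) g=1 f=5, (5,2) g=4 f=5]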